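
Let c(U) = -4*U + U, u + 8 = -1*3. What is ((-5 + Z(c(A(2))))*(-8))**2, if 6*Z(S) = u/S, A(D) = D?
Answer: 114244/81 ≈ 1410.4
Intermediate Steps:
u = -11 (u = -8 - 1*3 = -8 - 3 = -11)
c(U) = -3*U
Z(S) = -11/(6*S) (Z(S) = (-11/S)/6 = -11/(6*S))
((-5 + Z(c(A(2))))*(-8))**2 = ((-5 - 11/(6*((-3*2))))*(-8))**2 = ((-5 - 11/6/(-6))*(-8))**2 = ((-5 - 11/6*(-1/6))*(-8))**2 = ((-5 + 11/36)*(-8))**2 = (-169/36*(-8))**2 = (338/9)**2 = 114244/81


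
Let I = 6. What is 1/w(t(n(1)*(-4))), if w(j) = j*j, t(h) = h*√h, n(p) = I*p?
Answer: -1/13824 ≈ -7.2338e-5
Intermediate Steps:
n(p) = 6*p
t(h) = h^(3/2)
w(j) = j²
1/w(t(n(1)*(-4))) = 1/((((6*1)*(-4))^(3/2))²) = 1/(((6*(-4))^(3/2))²) = 1/(((-24)^(3/2))²) = 1/((-48*I*√6)²) = 1/(-13824) = -1/13824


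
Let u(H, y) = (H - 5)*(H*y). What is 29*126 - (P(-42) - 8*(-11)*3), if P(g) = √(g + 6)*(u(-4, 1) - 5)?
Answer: 3390 - 186*I ≈ 3390.0 - 186.0*I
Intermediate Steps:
u(H, y) = H*y*(-5 + H) (u(H, y) = (-5 + H)*(H*y) = H*y*(-5 + H))
P(g) = 31*√(6 + g) (P(g) = √(g + 6)*(-4*1*(-5 - 4) - 5) = √(6 + g)*(-4*1*(-9) - 5) = √(6 + g)*(36 - 5) = √(6 + g)*31 = 31*√(6 + g))
29*126 - (P(-42) - 8*(-11)*3) = 29*126 - (31*√(6 - 42) - 8*(-11)*3) = 3654 - (31*√(-36) - (-88)*3) = 3654 - (31*(6*I) - 1*(-264)) = 3654 - (186*I + 264) = 3654 - (264 + 186*I) = 3654 + (-264 - 186*I) = 3390 - 186*I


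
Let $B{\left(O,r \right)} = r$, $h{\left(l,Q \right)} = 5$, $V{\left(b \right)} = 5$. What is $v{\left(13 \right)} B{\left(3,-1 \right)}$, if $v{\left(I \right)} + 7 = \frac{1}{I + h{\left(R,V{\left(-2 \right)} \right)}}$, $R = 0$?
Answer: $\frac{125}{18} \approx 6.9444$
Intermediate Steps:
$v{\left(I \right)} = -7 + \frac{1}{5 + I}$ ($v{\left(I \right)} = -7 + \frac{1}{I + 5} = -7 + \frac{1}{5 + I}$)
$v{\left(13 \right)} B{\left(3,-1 \right)} = \frac{-34 - 91}{5 + 13} \left(-1\right) = \frac{-34 - 91}{18} \left(-1\right) = \frac{1}{18} \left(-125\right) \left(-1\right) = \left(- \frac{125}{18}\right) \left(-1\right) = \frac{125}{18}$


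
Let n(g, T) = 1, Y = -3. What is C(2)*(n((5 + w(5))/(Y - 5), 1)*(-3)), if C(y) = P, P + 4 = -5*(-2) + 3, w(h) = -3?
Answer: -27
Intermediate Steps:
P = 9 (P = -4 + (-5*(-2) + 3) = -4 + (10 + 3) = -4 + 13 = 9)
C(y) = 9
C(2)*(n((5 + w(5))/(Y - 5), 1)*(-3)) = 9*(1*(-3)) = 9*(-3) = -27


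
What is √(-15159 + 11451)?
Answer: 6*I*√103 ≈ 60.893*I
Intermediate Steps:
√(-15159 + 11451) = √(-3708) = 6*I*√103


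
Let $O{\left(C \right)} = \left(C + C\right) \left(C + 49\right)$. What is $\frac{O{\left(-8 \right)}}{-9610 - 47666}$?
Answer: $\frac{164}{14319} \approx 0.011453$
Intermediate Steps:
$O{\left(C \right)} = 2 C \left(49 + C\right)$
$\frac{O{\left(-8 \right)}}{-9610 - 47666} = \frac{2 \left(-8\right) \left(49 - 8\right)}{-9610 - 47666} = \frac{2 \left(-8\right) 41}{-57276} = \left(-656\right) \left(- \frac{1}{57276}\right) = \frac{164}{14319}$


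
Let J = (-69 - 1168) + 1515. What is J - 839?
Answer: -561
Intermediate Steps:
J = 278 (J = -1237 + 1515 = 278)
J - 839 = 278 - 839 = -561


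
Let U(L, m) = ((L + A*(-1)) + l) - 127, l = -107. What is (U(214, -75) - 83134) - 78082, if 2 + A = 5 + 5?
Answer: -161244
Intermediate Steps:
A = 8 (A = -2 + (5 + 5) = -2 + 10 = 8)
U(L, m) = -242 + L (U(L, m) = ((L + 8*(-1)) - 107) - 127 = ((L - 8) - 107) - 127 = ((-8 + L) - 107) - 127 = (-115 + L) - 127 = -242 + L)
(U(214, -75) - 83134) - 78082 = ((-242 + 214) - 83134) - 78082 = (-28 - 83134) - 78082 = -83162 - 78082 = -161244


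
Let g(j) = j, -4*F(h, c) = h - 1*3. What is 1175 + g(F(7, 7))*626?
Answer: 549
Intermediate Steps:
F(h, c) = ¾ - h/4 (F(h, c) = -(h - 1*3)/4 = -(h - 3)/4 = -(-3 + h)/4 = ¾ - h/4)
1175 + g(F(7, 7))*626 = 1175 + (¾ - ¼*7)*626 = 1175 + (¾ - 7/4)*626 = 1175 - 1*626 = 1175 - 626 = 549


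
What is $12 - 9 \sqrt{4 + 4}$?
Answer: $12 - 18 \sqrt{2} \approx -13.456$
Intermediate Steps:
$12 - 9 \sqrt{4 + 4} = 12 - 9 \sqrt{8} = 12 - 9 \cdot 2 \sqrt{2} = 12 - 18 \sqrt{2}$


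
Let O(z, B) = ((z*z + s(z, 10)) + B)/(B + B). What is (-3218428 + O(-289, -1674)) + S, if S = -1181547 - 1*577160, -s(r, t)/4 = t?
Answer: -5554509929/1116 ≈ -4.9772e+6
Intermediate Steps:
s(r, t) = -4*t
O(z, B) = (-40 + B + z**2)/(2*B) (O(z, B) = ((z*z - 4*10) + B)/(B + B) = ((z**2 - 40) + B)/((2*B)) = ((-40 + z**2) + B)*(1/(2*B)) = (-40 + B + z**2)*(1/(2*B)) = (-40 + B + z**2)/(2*B))
S = -1758707 (S = -1181547 - 577160 = -1758707)
(-3218428 + O(-289, -1674)) + S = (-3218428 + (1/2)*(-40 - 1674 + (-289)**2)/(-1674)) - 1758707 = (-3218428 + (1/2)*(-1/1674)*(-40 - 1674 + 83521)) - 1758707 = (-3218428 + (1/2)*(-1/1674)*81807) - 1758707 = (-3218428 - 27269/1116) - 1758707 = -3591792917/1116 - 1758707 = -5554509929/1116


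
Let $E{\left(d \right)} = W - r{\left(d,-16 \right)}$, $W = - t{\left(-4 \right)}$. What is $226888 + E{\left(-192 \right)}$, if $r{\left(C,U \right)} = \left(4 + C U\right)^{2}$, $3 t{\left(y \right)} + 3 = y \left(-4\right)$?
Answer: $- \frac{27704677}{3} \approx -9.2349 \cdot 10^{6}$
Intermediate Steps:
$t{\left(y \right)} = -1 - \frac{4 y}{3}$ ($t{\left(y \right)} = -1 + \frac{y \left(-4\right)}{3} = -1 + \frac{\left(-4\right) y}{3} = -1 - \frac{4 y}{3}$)
$W = - \frac{13}{3}$ ($W = - (-1 - - \frac{16}{3}) = - (-1 + \frac{16}{3}) = \left(-1\right) \frac{13}{3} = - \frac{13}{3} \approx -4.3333$)
$E{\left(d \right)} = - \frac{13}{3} - \left(4 - 16 d\right)^{2}$ ($E{\left(d \right)} = - \frac{13}{3} - \left(4 + d \left(-16\right)\right)^{2} = - \frac{13}{3} - \left(4 - 16 d\right)^{2}$)
$226888 + E{\left(-192 \right)} = 226888 - \left(\frac{73789}{3} + 9437184\right) = 226888 - \frac{28385341}{3} = - \frac{27704677}{3}$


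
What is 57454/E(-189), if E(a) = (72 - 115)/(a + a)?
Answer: 21717612/43 ≈ 5.0506e+5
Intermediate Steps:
E(a) = -43/(2*a) (E(a) = -43*1/(2*a) = -43/(2*a))
57454/E(-189) = 57454/((-43/2/(-189))) = 57454/((-43/2*(-1/189))) = 57454/(43/378) = 57454*(378/43) = 21717612/43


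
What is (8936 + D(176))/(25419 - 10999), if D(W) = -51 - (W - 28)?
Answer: 8737/14420 ≈ 0.60589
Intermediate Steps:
D(W) = -23 - W (D(W) = -51 - (-28 + W) = -51 + (28 - W) = -23 - W)
(8936 + D(176))/(25419 - 10999) = (8936 + (-23 - 1*176))/(25419 - 10999) = (8936 + (-23 - 176))/14420 = (8936 - 199)*(1/14420) = 8737*(1/14420) = 8737/14420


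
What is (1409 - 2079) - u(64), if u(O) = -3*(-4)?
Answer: -682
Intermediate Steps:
u(O) = 12
(1409 - 2079) - u(64) = (1409 - 2079) - 1*12 = -670 - 12 = -682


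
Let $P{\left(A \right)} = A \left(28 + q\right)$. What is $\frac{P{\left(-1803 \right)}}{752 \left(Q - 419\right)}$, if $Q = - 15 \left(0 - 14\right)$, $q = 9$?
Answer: $\frac{66711}{157168} \approx 0.42446$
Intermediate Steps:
$Q = 210$ ($Q = \left(-15\right) \left(-14\right) = 210$)
$P{\left(A \right)} = 37 A$ ($P{\left(A \right)} = A \left(28 + 9\right) = A 37 = 37 A$)
$\frac{P{\left(-1803 \right)}}{752 \left(Q - 419\right)} = \frac{37 \left(-1803\right)}{752 \left(210 - 419\right)} = - \frac{66711}{752 \left(-209\right)} = - \frac{66711}{-157168} = \left(-66711\right) \left(- \frac{1}{157168}\right) = \frac{66711}{157168}$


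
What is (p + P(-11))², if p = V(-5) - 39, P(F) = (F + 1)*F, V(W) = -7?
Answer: 4096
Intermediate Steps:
P(F) = F*(1 + F) (P(F) = (1 + F)*F = F*(1 + F))
p = -46 (p = -7 - 39 = -46)
(p + P(-11))² = (-46 - 11*(1 - 11))² = (-46 - 11*(-10))² = (-46 + 110)² = 64² = 4096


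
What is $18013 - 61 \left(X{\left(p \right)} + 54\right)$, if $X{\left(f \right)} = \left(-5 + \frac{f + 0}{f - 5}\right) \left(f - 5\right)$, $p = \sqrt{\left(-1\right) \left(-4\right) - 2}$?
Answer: $13194 + 244 \sqrt{2} \approx 13539.0$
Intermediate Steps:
$p = \sqrt{2}$ ($p = \sqrt{4 - 2} = \sqrt{2} \approx 1.4142$)
$X{\left(f \right)} = \left(-5 + f\right) \left(-5 + \frac{f}{-5 + f}\right)$ ($X{\left(f \right)} = \left(-5 + \frac{f}{-5 + f}\right) \left(-5 + f\right) = \left(-5 + f\right) \left(-5 + \frac{f}{-5 + f}\right)$)
$18013 - 61 \left(X{\left(p \right)} + 54\right) = 18013 - 61 \left(\left(25 - 4 \sqrt{2}\right) + 54\right) = 18013 - 61 \left(79 - 4 \sqrt{2}\right) = 18013 - \left(4819 - 244 \sqrt{2}\right) = 13194 + 244 \sqrt{2}$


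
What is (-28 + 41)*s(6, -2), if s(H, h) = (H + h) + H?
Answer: 130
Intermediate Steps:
s(H, h) = h + 2*H
(-28 + 41)*s(6, -2) = (-28 + 41)*(-2 + 2*6) = 13*(-2 + 12) = 13*10 = 130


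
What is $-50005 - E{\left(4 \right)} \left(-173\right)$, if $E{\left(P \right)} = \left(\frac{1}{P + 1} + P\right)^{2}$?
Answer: $- \frac{1173832}{25} \approx -46953.0$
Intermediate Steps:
$E{\left(P \right)} = \left(P + \frac{1}{1 + P}\right)^{2}$ ($E{\left(P \right)} = \left(\frac{1}{1 + P} + P\right)^{2} = \left(P + \frac{1}{1 + P}\right)^{2}$)
$-50005 - E{\left(4 \right)} \left(-173\right) = -50005 - \frac{\left(1 + 4 + 4^{2}\right)^{2}}{\left(1 + 4\right)^{2}} \left(-173\right) = -50005 - \frac{\left(1 + 4 + 16\right)^{2}}{25} \left(-173\right) = -50005 - \frac{21^{2}}{25} \left(-173\right) = -50005 - \frac{1}{25} \cdot 441 \left(-173\right) = -50005 - \frac{441}{25} \left(-173\right) = -50005 - - \frac{76293}{25} = -50005 + \frac{76293}{25} = - \frac{1173832}{25}$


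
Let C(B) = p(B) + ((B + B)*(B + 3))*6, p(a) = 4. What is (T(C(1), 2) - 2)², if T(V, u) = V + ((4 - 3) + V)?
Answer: 10609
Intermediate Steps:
C(B) = 4 + 12*B*(3 + B) (C(B) = 4 + ((B + B)*(B + 3))*6 = 4 + ((2*B)*(3 + B))*6 = 4 + (2*B*(3 + B))*6 = 4 + 12*B*(3 + B))
T(V, u) = 1 + 2*V (T(V, u) = V + (1 + V) = 1 + 2*V)
(T(C(1), 2) - 2)² = ((1 + 2*(4 + 12*1² + 36*1)) - 2)² = ((1 + 2*(4 + 12*1 + 36)) - 2)² = ((1 + 2*(4 + 12 + 36)) - 2)² = ((1 + 2*52) - 2)² = ((1 + 104) - 2)² = (105 - 2)² = 103² = 10609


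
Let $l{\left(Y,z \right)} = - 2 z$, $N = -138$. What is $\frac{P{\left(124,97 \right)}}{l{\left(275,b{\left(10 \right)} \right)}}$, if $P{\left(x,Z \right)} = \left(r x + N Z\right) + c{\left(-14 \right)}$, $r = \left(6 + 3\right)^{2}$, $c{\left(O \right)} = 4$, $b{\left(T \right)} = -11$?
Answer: $- \frac{1669}{11} \approx -151.73$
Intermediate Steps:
$r = 81$ ($r = 9^{2} = 81$)
$P{\left(x,Z \right)} = 4 - 138 Z + 81 x$ ($P{\left(x,Z \right)} = \left(81 x - 138 Z\right) + 4 = \left(- 138 Z + 81 x\right) + 4 = 4 - 138 Z + 81 x$)
$\frac{P{\left(124,97 \right)}}{l{\left(275,b{\left(10 \right)} \right)}} = \frac{4 - 13386 + 81 \cdot 124}{\left(-2\right) \left(-11\right)} = \frac{4 - 13386 + 10044}{22} = \left(-3338\right) \frac{1}{22} = - \frac{1669}{11}$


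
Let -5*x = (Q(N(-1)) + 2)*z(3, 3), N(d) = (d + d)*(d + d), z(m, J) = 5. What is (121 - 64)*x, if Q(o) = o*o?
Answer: -1026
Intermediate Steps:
N(d) = 4*d² (N(d) = (2*d)*(2*d) = 4*d²)
Q(o) = o²
x = -18 (x = -((4*(-1)²)² + 2)*5/5 = -((4*1)² + 2)*5/5 = -(4² + 2)*5/5 = -(16 + 2)*5/5 = -18*5/5 = -⅕*90 = -18)
(121 - 64)*x = (121 - 64)*(-18) = 57*(-18) = -1026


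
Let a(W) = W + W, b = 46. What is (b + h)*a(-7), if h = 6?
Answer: -728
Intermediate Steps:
a(W) = 2*W
(b + h)*a(-7) = (46 + 6)*(2*(-7)) = 52*(-14) = -728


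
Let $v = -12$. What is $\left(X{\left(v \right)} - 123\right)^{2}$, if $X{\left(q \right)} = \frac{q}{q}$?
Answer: $14884$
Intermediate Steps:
$X{\left(q \right)} = 1$
$\left(X{\left(v \right)} - 123\right)^{2} = \left(1 - 123\right)^{2} = \left(-122\right)^{2} = 14884$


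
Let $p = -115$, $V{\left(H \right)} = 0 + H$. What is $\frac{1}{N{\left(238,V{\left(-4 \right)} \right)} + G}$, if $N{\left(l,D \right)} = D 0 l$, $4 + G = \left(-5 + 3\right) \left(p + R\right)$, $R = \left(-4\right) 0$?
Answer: $\frac{1}{226} \approx 0.0044248$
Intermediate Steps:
$V{\left(H \right)} = H$
$R = 0$
$G = 226$ ($G = -4 + \left(-5 + 3\right) \left(-115 + 0\right) = -4 - -230 = -4 + 230 = 226$)
$N{\left(l,D \right)} = 0$ ($N{\left(l,D \right)} = 0 l = 0$)
$\frac{1}{N{\left(238,V{\left(-4 \right)} \right)} + G} = \frac{1}{0 + 226} = \frac{1}{226}$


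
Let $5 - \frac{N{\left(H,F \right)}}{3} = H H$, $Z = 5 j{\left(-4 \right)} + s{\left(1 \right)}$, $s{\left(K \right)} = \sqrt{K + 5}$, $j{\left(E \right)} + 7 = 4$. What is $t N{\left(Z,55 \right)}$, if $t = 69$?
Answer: $-46782 + 6210 \sqrt{6} \approx -31571.0$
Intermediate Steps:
$j{\left(E \right)} = -3$ ($j{\left(E \right)} = -7 + 4 = -3$)
$s{\left(K \right)} = \sqrt{5 + K}$
$Z = -15 + \sqrt{6}$ ($Z = 5 \left(-3\right) + \sqrt{5 + 1} = -15 + \sqrt{6} \approx -12.551$)
$N{\left(H,F \right)} = 15 - 3 H^{2}$ ($N{\left(H,F \right)} = 15 - 3 H H = 15 - 3 H^{2}$)
$t N{\left(Z,55 \right)} = 69 \left(15 - 3 \left(-15 + \sqrt{6}\right)^{2}\right) = 1035 - 207 \left(-15 + \sqrt{6}\right)^{2}$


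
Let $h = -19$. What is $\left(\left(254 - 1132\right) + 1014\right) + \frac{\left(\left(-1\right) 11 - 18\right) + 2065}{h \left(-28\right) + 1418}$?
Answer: $\frac{133618}{975} \approx 137.04$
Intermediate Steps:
$\left(\left(254 - 1132\right) + 1014\right) + \frac{\left(\left(-1\right) 11 - 18\right) + 2065}{h \left(-28\right) + 1418} = \left(\left(254 - 1132\right) + 1014\right) + \frac{\left(\left(-1\right) 11 - 18\right) + 2065}{\left(-19\right) \left(-28\right) + 1418} = \left(-878 + 1014\right) + \frac{\left(-11 - 18\right) + 2065}{532 + 1418} = 136 + \frac{-29 + 2065}{1950} = 136 + 2036 \cdot \frac{1}{1950} = 136 + \frac{1018}{975} = \frac{133618}{975}$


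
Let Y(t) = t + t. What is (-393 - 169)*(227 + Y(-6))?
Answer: -120830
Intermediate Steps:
Y(t) = 2*t
(-393 - 169)*(227 + Y(-6)) = (-393 - 169)*(227 + 2*(-6)) = -562*(227 - 12) = -562*215 = -120830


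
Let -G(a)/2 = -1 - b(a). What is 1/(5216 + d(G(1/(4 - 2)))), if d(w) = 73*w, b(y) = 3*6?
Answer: 1/7990 ≈ 0.00012516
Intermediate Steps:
b(y) = 18
G(a) = 38 (G(a) = -2*(-1 - 1*18) = -2*(-1 - 18) = -2*(-19) = 38)
1/(5216 + d(G(1/(4 - 2)))) = 1/(5216 + 73*38) = 1/(5216 + 2774) = 1/7990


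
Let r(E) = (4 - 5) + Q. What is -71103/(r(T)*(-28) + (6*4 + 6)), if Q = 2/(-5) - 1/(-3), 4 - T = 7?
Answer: -1066545/898 ≈ -1187.7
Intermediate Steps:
T = -3 (T = 4 - 1*7 = 4 - 7 = -3)
Q = -1/15 (Q = 2*(-1/5) - 1*(-1/3) = -2/5 + 1/3 = -1/15 ≈ -0.066667)
r(E) = -16/15 (r(E) = (4 - 5) - 1/15 = -1 - 1/15 = -16/15)
-71103/(r(T)*(-28) + (6*4 + 6)) = -71103/(-16/15*(-28) + (6*4 + 6)) = -71103/(448/15 + (24 + 6)) = -71103/(448/15 + 30) = -71103/898/15 = -71103*15/898 = -1066545/898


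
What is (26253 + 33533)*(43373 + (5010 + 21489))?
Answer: 4177367392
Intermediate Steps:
(26253 + 33533)*(43373 + (5010 + 21489)) = 59786*(43373 + 26499) = 59786*69872 = 4177367392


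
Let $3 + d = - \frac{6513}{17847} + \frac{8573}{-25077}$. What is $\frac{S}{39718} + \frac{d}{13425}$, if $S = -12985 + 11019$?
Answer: $- \frac{659905773184864}{13257754244013825} \approx -0.049775$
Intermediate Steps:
$d = - \frac{184330721}{49727691}$ ($d = -3 + \left(- \frac{6513}{17847} + \frac{8573}{-25077}\right) = -3 + \left(\left(-6513\right) \frac{1}{17847} + 8573 \left(- \frac{1}{25077}\right)\right) = -3 - \frac{35147648}{49727691} = - \frac{184330721}{49727691} \approx -3.7068$)
$S = -1966$
$\frac{S}{39718} + \frac{d}{13425} = - \frac{1966}{39718} - \frac{184330721}{49727691 \cdot 13425} = \left(-1966\right) \frac{1}{39718} - \frac{184330721}{667594251675} = - \frac{983}{19859} - \frac{184330721}{667594251675} = - \frac{659905773184864}{13257754244013825}$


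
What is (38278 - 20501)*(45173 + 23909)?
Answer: 1228070714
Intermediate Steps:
(38278 - 20501)*(45173 + 23909) = 17777*69082 = 1228070714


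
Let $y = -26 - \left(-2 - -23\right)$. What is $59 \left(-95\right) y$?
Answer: $263435$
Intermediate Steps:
$y = -47$ ($y = -26 - \left(-2 + 23\right) = -26 - 21 = -47$)
$59 \left(-95\right) y = 59 \left(-95\right) \left(-47\right) = \left(-5605\right) \left(-47\right) = 263435$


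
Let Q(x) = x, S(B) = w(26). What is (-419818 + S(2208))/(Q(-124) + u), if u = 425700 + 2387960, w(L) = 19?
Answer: -419799/2813536 ≈ -0.14921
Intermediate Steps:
S(B) = 19
u = 2813660
(-419818 + S(2208))/(Q(-124) + u) = (-419818 + 19)/(-124 + 2813660) = -419799/2813536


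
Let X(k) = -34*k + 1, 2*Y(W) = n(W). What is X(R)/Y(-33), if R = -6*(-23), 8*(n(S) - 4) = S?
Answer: 75056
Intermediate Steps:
n(S) = 4 + S/8
Y(W) = 2 + W/16 (Y(W) = (4 + W/8)/2 = 2 + W/16)
R = 138
X(k) = 1 - 34*k
X(R)/Y(-33) = (1 - 34*138)/(2 + (1/16)*(-33)) = (1 - 4692)/(2 - 33/16) = -4691/(-1/16) = -4691*(-16) = 75056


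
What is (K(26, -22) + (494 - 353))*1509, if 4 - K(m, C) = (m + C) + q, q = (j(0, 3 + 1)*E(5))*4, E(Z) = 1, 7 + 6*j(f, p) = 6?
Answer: 213775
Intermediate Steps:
j(f, p) = -⅙ (j(f, p) = -7/6 + (⅙)*6 = -7/6 + 1 = -⅙)
q = -⅔ (q = -⅙*1*4 = -⅙*4 = -⅔ ≈ -0.66667)
K(m, C) = 14/3 - C - m (K(m, C) = 4 - ((m + C) - ⅔) = 4 - ((C + m) - ⅔) = 4 - (-⅔ + C + m) = 4 + (⅔ - C - m) = 14/3 - C - m)
(K(26, -22) + (494 - 353))*1509 = ((14/3 - 1*(-22) - 1*26) + (494 - 353))*1509 = ((14/3 + 22 - 26) + 141)*1509 = (⅔ + 141)*1509 = (425/3)*1509 = 213775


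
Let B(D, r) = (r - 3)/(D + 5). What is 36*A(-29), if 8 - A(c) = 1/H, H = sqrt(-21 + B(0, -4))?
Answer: 288 + 9*I*sqrt(35)/7 ≈ 288.0 + 7.6064*I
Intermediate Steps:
B(D, r) = (-3 + r)/(5 + D)
H = 4*I*sqrt(35)/5 (H = sqrt(-21 + (-3 - 4)/(5 + 0)) = sqrt(-21 - 7/5) = sqrt(-112/5) = 4*I*sqrt(35)/5 ≈ 4.7329*I)
A(c) = 8 + I*sqrt(35)/28 (A(c) = 8 - 1/(4*I*sqrt(35)/5) = 8 - (-1)*I*sqrt(35)/28 = 8 + I*sqrt(35)/28)
36*A(-29) = 36*(8 + I*sqrt(35)/28) = 288 + 9*I*sqrt(35)/7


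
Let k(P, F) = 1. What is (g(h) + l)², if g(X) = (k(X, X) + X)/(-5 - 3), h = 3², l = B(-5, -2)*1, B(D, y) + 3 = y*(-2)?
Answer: 1/16 ≈ 0.062500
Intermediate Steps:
B(D, y) = -3 - 2*y (B(D, y) = -3 + y*(-2) = -3 - 2*y)
l = 1 (l = (-3 - 2*(-2))*1 = (-3 + 4)*1 = 1*1 = 1)
h = 9
g(X) = -⅛ - X/8 (g(X) = (1 + X)/(-5 - 3) = (1 + X)/(-8) = (1 + X)*(-⅛) = -⅛ - X/8)
(g(h) + l)² = ((-⅛ - ⅛*9) + 1)² = ((-⅛ - 9/8) + 1)² = (-5/4 + 1)² = (-¼)² = 1/16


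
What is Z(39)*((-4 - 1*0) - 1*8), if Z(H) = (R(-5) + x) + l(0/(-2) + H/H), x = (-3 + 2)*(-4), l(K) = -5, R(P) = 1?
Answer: 0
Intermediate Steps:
x = 4 (x = -1*(-4) = 4)
Z(H) = 0 (Z(H) = (1 + 4) - 5 = 5 - 5 = 0)
Z(39)*((-4 - 1*0) - 1*8) = 0*((-4 - 1*0) - 1*8) = 0*((-4 + 0) - 8) = 0*(-4 - 8) = 0*(-12) = 0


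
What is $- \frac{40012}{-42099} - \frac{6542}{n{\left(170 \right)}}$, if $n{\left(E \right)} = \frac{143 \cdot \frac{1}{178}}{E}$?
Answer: $- \frac{8333951049364}{6020157} \approx -1.3843 \cdot 10^{6}$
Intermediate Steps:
$n{\left(E \right)} = \frac{143}{178 E}$ ($n{\left(E \right)} = \frac{143 \cdot \frac{1}{178}}{E} = \frac{143}{178 E}$)
$- \frac{40012}{-42099} - \frac{6542}{n{\left(170 \right)}} = - \frac{40012}{-42099} - \frac{6542}{\frac{143}{178} \cdot \frac{1}{170}} = \left(-40012\right) \left(- \frac{1}{42099}\right) - \frac{6542}{\frac{143}{178} \cdot \frac{1}{170}} = \frac{40012}{42099} - \frac{6542}{\frac{143}{30260}} = \frac{40012}{42099} - \frac{197960920}{143} = - \frac{8333951049364}{6020157}$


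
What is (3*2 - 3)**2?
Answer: 9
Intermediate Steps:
(3*2 - 3)**2 = (6 - 3)**2 = 3**2 = 9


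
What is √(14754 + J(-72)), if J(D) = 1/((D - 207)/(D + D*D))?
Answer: √14160986/31 ≈ 121.39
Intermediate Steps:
J(D) = (D + D²)/(-207 + D) (J(D) = 1/((-207 + D)/(D + D²)) = (D + D²)/(-207 + D))
√(14754 + J(-72)) = √(14754 - 72*(1 - 72)/(-207 - 72)) = √(14754 - 72*(-71)/(-279)) = √(14754 - 72*(-1/279)*(-71)) = √(14754 - 568/31) = √(456806/31) = √14160986/31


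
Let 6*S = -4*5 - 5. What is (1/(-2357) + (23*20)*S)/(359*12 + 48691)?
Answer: -13552753/374755929 ≈ -0.036164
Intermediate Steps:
S = -25/6 (S = (-4*5 - 5)/6 = (-20 - 5)/6 = (⅙)*(-25) = -25/6 ≈ -4.1667)
(1/(-2357) + (23*20)*S)/(359*12 + 48691) = (1/(-2357) + (23*20)*(-25/6))/(359*12 + 48691) = (-1/2357 + 460*(-25/6))/(4308 + 48691) = (-1/2357 - 5750/3)/52999 = -13552753/7071*1/52999 = -13552753/374755929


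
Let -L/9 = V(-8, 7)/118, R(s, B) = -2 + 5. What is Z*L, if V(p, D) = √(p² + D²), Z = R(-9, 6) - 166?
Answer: 1467*√113/118 ≈ 132.16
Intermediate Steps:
R(s, B) = 3
Z = -163 (Z = 3 - 166 = -163)
V(p, D) = √(D² + p²)
L = -9*√113/118 (L = -9*√(7² + (-8)²)/118 = -9*√(49 + 64)/118 = -9*√113/118 ≈ -0.81077)
Z*L = -(-1467)*√113/118 = 1467*√113/118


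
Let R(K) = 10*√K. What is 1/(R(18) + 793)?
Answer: 793/627049 - 30*√2/627049 ≈ 0.0011970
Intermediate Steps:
1/(R(18) + 793) = 1/(10*√18 + 793) = 1/(10*(3*√2) + 793) = 1/(30*√2 + 793) = 1/(793 + 30*√2)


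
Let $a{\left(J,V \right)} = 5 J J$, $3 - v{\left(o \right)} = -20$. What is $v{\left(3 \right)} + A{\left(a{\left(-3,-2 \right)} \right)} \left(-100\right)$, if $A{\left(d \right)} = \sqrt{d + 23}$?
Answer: $23 - 200 \sqrt{17} \approx -801.62$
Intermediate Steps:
$v{\left(o \right)} = 23$ ($v{\left(o \right)} = 3 - -20 = 3 + 20 = 23$)
$a{\left(J,V \right)} = 5 J^{2}$
$A{\left(d \right)} = \sqrt{23 + d}$
$v{\left(3 \right)} + A{\left(a{\left(-3,-2 \right)} \right)} \left(-100\right) = 23 + \sqrt{23 + 5 \left(-3\right)^{2}} \left(-100\right) = 23 + \sqrt{23 + 5 \cdot 9} \left(-100\right) = 23 + \sqrt{23 + 45} \left(-100\right) = 23 + \sqrt{68} \left(-100\right) = 23 + 2 \sqrt{17} \left(-100\right) = 23 - 200 \sqrt{17}$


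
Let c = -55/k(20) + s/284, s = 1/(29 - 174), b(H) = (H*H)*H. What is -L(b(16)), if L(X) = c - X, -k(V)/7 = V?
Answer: 590299861/144130 ≈ 4095.6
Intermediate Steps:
b(H) = H³ (b(H) = H²*H = H³)
k(V) = -7*V
s = -1/145 (s = 1/(-145) = -1/145 ≈ -0.0068966)
c = 56619/144130 (c = -55/((-7*20)) - 1/145/284 = -55/(-140) - 1/145*1/284 = -55*(-1/140) - 1/41180 = 11/28 - 1/41180 = 56619/144130 ≈ 0.39283)
L(X) = 56619/144130 - X
-L(b(16)) = -(56619/144130 - 1*16³) = -(56619/144130 - 1*4096) = -(56619/144130 - 4096) = -1*(-590299861/144130) = 590299861/144130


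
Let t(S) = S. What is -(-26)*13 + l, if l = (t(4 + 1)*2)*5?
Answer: 388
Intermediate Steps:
l = 50 (l = ((4 + 1)*2)*5 = (5*2)*5 = 10*5 = 50)
-(-26)*13 + l = -(-26)*13 + 50 = -13*(-26) + 50 = 338 + 50 = 388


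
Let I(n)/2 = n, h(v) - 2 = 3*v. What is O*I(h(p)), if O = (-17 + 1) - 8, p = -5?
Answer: 624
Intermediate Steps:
h(v) = 2 + 3*v
I(n) = 2*n
O = -24 (O = -16 - 8 = -24)
O*I(h(p)) = -48*(2 + 3*(-5)) = -48*(2 - 15) = -48*(-13) = -24*(-26) = 624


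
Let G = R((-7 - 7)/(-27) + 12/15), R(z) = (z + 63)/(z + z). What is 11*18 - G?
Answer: 61805/356 ≈ 173.61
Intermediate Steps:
R(z) = (63 + z)/(2*z) (R(z) = (63 + z)/((2*z)) = (63 + z)*(1/(2*z)) = (63 + z)/(2*z))
G = 8683/356 (G = (63 + ((-7 - 7)/(-27) + 12/15))/(2*((-7 - 7)/(-27) + 12/15)) = (63 + (-14*(-1/27) + 12*(1/15)))/(2*(-14*(-1/27) + 12*(1/15))) = (63 + (14/27 + 4/5))/(2*(14/27 + 4/5)) = (63 + 178/135)/(2*(178/135)) = (1/2)*(135/178)*(8683/135) = 8683/356 ≈ 24.390)
11*18 - G = 11*18 - 1*8683/356 = 198 - 8683/356 = 61805/356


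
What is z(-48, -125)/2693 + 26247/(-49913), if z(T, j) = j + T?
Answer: -79318120/134415709 ≈ -0.59010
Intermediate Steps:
z(T, j) = T + j
z(-48, -125)/2693 + 26247/(-49913) = (-48 - 125)/2693 + 26247/(-49913) = -173*1/2693 + 26247*(-1/49913) = -173/2693 - 26247/49913 = -79318120/134415709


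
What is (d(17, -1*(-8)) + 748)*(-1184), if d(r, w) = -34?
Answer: -845376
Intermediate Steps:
(d(17, -1*(-8)) + 748)*(-1184) = (-34 + 748)*(-1184) = 714*(-1184) = -845376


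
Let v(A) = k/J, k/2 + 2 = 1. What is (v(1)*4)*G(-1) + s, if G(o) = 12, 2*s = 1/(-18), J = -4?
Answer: 863/36 ≈ 23.972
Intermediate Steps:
k = -2 (k = -4 + 2*1 = -4 + 2 = -2)
v(A) = ½ (v(A) = -2/(-4) = -2*(-¼) = ½)
s = -1/36 (s = (½)/(-18) = (½)*(-1/18) = -1/36 ≈ -0.027778)
(v(1)*4)*G(-1) + s = ((½)*4)*12 - 1/36 = 2*12 - 1/36 = 24 - 1/36 = 863/36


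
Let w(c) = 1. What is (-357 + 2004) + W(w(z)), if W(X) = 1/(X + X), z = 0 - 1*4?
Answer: 3295/2 ≈ 1647.5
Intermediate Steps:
z = -4 (z = 0 - 4 = -4)
W(X) = 1/(2*X)
(-357 + 2004) + W(w(z)) = (-357 + 2004) + (½)/1 = 1647 + (½)*1 = 1647 + ½ = 3295/2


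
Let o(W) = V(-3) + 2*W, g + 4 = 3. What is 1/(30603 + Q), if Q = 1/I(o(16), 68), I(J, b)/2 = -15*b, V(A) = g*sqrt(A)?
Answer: 2040/62430119 ≈ 3.2677e-5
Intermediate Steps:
g = -1 (g = -4 + 3 = -1)
V(A) = -sqrt(A)
o(W) = 2*W - I*sqrt(3) (o(W) = -sqrt(-3) + 2*W = -I*sqrt(3) + 2*W = 2*W - I*sqrt(3))
I(J, b) = -30*b (I(J, b) = 2*(-15*b) = -30*b)
Q = -1/2040 (Q = 1/(-30*68) = 1/(-2040) = -1/2040 ≈ -0.00049020)
1/(30603 + Q) = 1/(30603 - 1/2040) = 1/(62430119/2040) = 2040/62430119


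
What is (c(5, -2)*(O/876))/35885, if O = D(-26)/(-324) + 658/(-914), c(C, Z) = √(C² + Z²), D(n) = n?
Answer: -47357*√29/2327278038840 ≈ -1.0958e-7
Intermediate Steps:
O = -47357/74034 (O = -26/(-324) + 658/(-914) = -26*(-1/324) + 658*(-1/914) = 13/162 - 329/457 = -47357/74034 ≈ -0.63967)
(c(5, -2)*(O/876))/35885 = (√(5² + (-2)²)*(-47357/74034/876))/35885 = (√(25 + 4)*(-47357/74034*1/876))*(1/35885) = (√29*(-47357/64853784))*(1/35885) = -47357*√29/64853784*(1/35885) = -47357*√29/2327278038840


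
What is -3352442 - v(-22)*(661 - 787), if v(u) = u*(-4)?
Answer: -3341354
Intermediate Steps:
v(u) = -4*u
-3352442 - v(-22)*(661 - 787) = -3352442 - (-4*(-22))*(661 - 787) = -3352442 - 88*(-126) = -3352442 - 1*(-11088) = -3352442 + 11088 = -3341354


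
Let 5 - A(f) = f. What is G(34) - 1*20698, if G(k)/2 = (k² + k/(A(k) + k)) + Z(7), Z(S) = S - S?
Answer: -91862/5 ≈ -18372.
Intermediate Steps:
Z(S) = 0
A(f) = 5 - f
G(k) = 2*k² + 2*k/5 (G(k) = 2*((k² + k/((5 - k) + k)) + 0) = 2*((k² + k/5) + 0) = 2*(k² + k/5) = 2*k² + 2*k/5)
G(34) - 1*20698 = (⅖)*34*(1 + 5*34) - 1*20698 = (⅖)*34*(1 + 170) - 20698 = (⅖)*34*171 - 20698 = 11628/5 - 20698 = -91862/5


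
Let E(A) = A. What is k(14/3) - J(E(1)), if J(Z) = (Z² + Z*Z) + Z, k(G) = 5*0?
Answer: -3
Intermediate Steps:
k(G) = 0
J(Z) = Z + 2*Z² (J(Z) = (Z² + Z²) + Z = 2*Z² + Z = Z + 2*Z²)
k(14/3) - J(E(1)) = 0 - (1 + 2*1) = 0 - (1 + 2) = 0 - 3 = -3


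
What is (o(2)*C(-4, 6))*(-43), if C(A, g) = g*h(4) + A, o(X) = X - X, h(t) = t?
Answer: 0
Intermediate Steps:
o(X) = 0
C(A, g) = A + 4*g (C(A, g) = g*4 + A = 4*g + A = A + 4*g)
(o(2)*C(-4, 6))*(-43) = (0*(-4 + 4*6))*(-43) = (0*(-4 + 24))*(-43) = (0*20)*(-43) = 0*(-43) = 0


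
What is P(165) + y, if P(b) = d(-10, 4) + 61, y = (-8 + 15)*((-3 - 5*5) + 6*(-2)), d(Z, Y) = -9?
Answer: -228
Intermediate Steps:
y = -280 (y = 7*((-3 - 1*25) - 12) = 7*((-3 - 25) - 12) = 7*(-28 - 12) = 7*(-40) = -280)
P(b) = 52 (P(b) = -9 + 61 = 52)
P(165) + y = 52 - 280 = -228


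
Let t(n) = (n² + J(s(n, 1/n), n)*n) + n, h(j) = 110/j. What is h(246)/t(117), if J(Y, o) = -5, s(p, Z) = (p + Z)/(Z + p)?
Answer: 55/1626183 ≈ 3.3822e-5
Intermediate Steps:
s(p, Z) = 1 (s(p, Z) = (Z + p)/(Z + p) = 1)
t(n) = n² - 4*n (t(n) = (n² - 5*n) + n = n² - 4*n)
h(246)/t(117) = (110/246)/((117*(-4 + 117))) = (110*(1/246))/((117*113)) = (55/123)/13221 = (55/123)*(1/13221) = 55/1626183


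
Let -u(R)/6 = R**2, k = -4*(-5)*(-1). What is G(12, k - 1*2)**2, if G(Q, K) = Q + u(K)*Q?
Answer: 1213546896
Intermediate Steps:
k = -20 (k = 20*(-1) = -20)
u(R) = -6*R**2
G(Q, K) = Q - 6*Q*K**2 (G(Q, K) = Q + (-6*K**2)*Q = Q - 6*Q*K**2)
G(12, k - 1*2)**2 = (12*(1 - 6*(-20 - 1*2)**2))**2 = (12*(1 - 6*(-20 - 2)**2))**2 = (12*(1 - 6*(-22)**2))**2 = (12*(1 - 6*484))**2 = (12*(1 - 2904))**2 = (12*(-2903))**2 = (-34836)**2 = 1213546896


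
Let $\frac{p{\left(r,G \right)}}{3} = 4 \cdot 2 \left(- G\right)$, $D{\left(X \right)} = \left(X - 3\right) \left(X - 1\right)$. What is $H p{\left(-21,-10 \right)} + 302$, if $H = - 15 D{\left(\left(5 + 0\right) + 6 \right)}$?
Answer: $-287698$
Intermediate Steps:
$D{\left(X \right)} = \left(-1 + X\right) \left(-3 + X\right)$ ($D{\left(X \right)} = \left(-3 + X\right) \left(-1 + X\right) = \left(-1 + X\right) \left(-3 + X\right)$)
$p{\left(r,G \right)} = - 24 G$ ($p{\left(r,G \right)} = 3 \cdot 4 \cdot 2 \left(- G\right) = 3 \cdot 8 \left(- G\right) = 3 \left(- 8 G\right) = - 24 G$)
$H = -1200$ ($H = - 15 \left(3 + \left(\left(5 + 0\right) + 6\right)^{2} - 4 \left(\left(5 + 0\right) + 6\right)\right) = - 15 \left(3 + \left(5 + 6\right)^{2} - 4 \left(5 + 6\right)\right) = - 15 \left(3 + 11^{2} - 44\right) = - 15 \left(3 + 121 - 44\right) = \left(-15\right) 80 = -1200$)
$H p{\left(-21,-10 \right)} + 302 = - 1200 \left(\left(-24\right) \left(-10\right)\right) + 302 = \left(-1200\right) 240 + 302 = -288000 + 302 = -287698$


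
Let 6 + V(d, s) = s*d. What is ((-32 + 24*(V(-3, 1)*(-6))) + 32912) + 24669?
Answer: 58845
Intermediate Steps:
V(d, s) = -6 + d*s (V(d, s) = -6 + s*d = -6 + d*s)
((-32 + 24*(V(-3, 1)*(-6))) + 32912) + 24669 = ((-32 + 24*((-6 - 3*1)*(-6))) + 32912) + 24669 = ((-32 + 24*((-6 - 3)*(-6))) + 32912) + 24669 = ((-32 + 24*(-9*(-6))) + 32912) + 24669 = ((-32 + 24*54) + 32912) + 24669 = ((-32 + 1296) + 32912) + 24669 = (1264 + 32912) + 24669 = 34176 + 24669 = 58845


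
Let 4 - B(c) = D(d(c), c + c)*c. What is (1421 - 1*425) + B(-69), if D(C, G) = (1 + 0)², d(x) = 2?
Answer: 1069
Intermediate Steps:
D(C, G) = 1 (D(C, G) = 1² = 1)
B(c) = 4 - c
(1421 - 1*425) + B(-69) = (1421 - 1*425) + (4 - 1*(-69)) = (1421 - 425) + (4 + 69) = 996 + 73 = 1069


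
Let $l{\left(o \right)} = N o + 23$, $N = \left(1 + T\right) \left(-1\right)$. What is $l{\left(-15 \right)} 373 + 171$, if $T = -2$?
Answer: $3155$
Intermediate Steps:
$N = 1$ ($N = \left(1 - 2\right) \left(-1\right) = \left(-1\right) \left(-1\right) = 1$)
$l{\left(o \right)} = 23 + o$ ($l{\left(o \right)} = 1 o + 23 = o + 23 = 23 + o$)
$l{\left(-15 \right)} 373 + 171 = \left(23 - 15\right) 373 + 171 = 8 \cdot 373 + 171 = 2984 + 171 = 3155$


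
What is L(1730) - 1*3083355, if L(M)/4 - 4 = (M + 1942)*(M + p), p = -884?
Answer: 9342709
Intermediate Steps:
L(M) = 16 + 4*(-884 + M)*(1942 + M) (L(M) = 16 + 4*((M + 1942)*(M - 884)) = 16 + 4*((1942 + M)*(-884 + M)) = 16 + 4*((-884 + M)*(1942 + M)) = 16 + 4*(-884 + M)*(1942 + M))
L(1730) - 1*3083355 = (-6866896 + 4*1730² + 4232*1730) - 1*3083355 = (-6866896 + 4*2992900 + 7321360) - 3083355 = (-6866896 + 11971600 + 7321360) - 3083355 = 12426064 - 3083355 = 9342709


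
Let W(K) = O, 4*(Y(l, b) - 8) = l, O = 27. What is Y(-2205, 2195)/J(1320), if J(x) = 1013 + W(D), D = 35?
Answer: -2173/4160 ≈ -0.52236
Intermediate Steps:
Y(l, b) = 8 + l/4
W(K) = 27
J(x) = 1040 (J(x) = 1013 + 27 = 1040)
Y(-2205, 2195)/J(1320) = (8 + (1/4)*(-2205))/1040 = (8 - 2205/4)*(1/1040) = -2173/4*1/1040 = -2173/4160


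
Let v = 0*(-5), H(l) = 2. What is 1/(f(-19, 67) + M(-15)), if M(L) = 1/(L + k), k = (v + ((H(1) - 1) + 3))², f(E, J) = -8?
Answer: -⅐ ≈ -0.14286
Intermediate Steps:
v = 0
k = 16 (k = (0 + ((2 - 1) + 3))² = (0 + (1 + 3))² = (0 + 4)² = 4² = 16)
M(L) = 1/(16 + L) (M(L) = 1/(L + 16) = 1/(16 + L))
1/(f(-19, 67) + M(-15)) = 1/(-8 + 1/(16 - 15)) = 1/(-8 + 1/1) = 1/(-8 + 1) = 1/(-7) = -⅐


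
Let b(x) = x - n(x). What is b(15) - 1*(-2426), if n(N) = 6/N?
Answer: 12203/5 ≈ 2440.6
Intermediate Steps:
b(x) = x - 6/x
b(15) - 1*(-2426) = (15 - 6/15) - 1*(-2426) = (15 - 6*1/15) + 2426 = (15 - ⅖) + 2426 = 73/5 + 2426 = 12203/5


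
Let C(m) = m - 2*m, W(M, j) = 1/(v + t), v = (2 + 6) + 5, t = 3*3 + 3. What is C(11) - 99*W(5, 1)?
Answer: -374/25 ≈ -14.960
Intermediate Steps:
t = 12 (t = 9 + 3 = 12)
v = 13 (v = 8 + 5 = 13)
W(M, j) = 1/25 (W(M, j) = 1/(13 + 12) = 1/25)
C(m) = -m
C(11) - 99*W(5, 1) = -1*11 - 99*1/25 = -11 - 99/25 = -374/25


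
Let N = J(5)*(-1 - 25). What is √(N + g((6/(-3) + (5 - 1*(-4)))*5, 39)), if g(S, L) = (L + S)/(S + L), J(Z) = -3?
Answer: √79 ≈ 8.8882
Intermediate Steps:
g(S, L) = 1 (g(S, L) = (L + S)/(L + S) = 1)
N = 78 (N = -3*(-1 - 25) = -3*(-26) = 78)
√(N + g((6/(-3) + (5 - 1*(-4)))*5, 39)) = √(78 + 1) = √79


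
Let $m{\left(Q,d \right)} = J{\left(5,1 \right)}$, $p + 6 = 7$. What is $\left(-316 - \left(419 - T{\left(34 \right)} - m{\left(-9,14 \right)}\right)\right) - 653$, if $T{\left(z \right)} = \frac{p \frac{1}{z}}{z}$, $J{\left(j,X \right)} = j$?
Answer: $- \frac{1598747}{1156} \approx -1383.0$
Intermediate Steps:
$p = 1$ ($p = -6 + 7 = 1$)
$m{\left(Q,d \right)} = 5$
$T{\left(z \right)} = \frac{1}{z^{2}}$ ($T{\left(z \right)} = \frac{1 \frac{1}{z}}{z} = \frac{1}{z z} = \frac{1}{z^{2}}$)
$\left(-316 - \left(419 - T{\left(34 \right)} - m{\left(-9,14 \right)}\right)\right) - 653 = \left(-316 - \left(414 - \frac{1}{1156}\right)\right) - 653 = \left(-316 + \left(\left(\frac{1}{1156} + 5\right) - 419\right)\right) - 653 = \left(-316 + \left(\frac{5781}{1156} - 419\right)\right) - 653 = \left(-316 - \frac{478583}{1156}\right) - 653 = - \frac{843879}{1156} - 653 = - \frac{1598747}{1156}$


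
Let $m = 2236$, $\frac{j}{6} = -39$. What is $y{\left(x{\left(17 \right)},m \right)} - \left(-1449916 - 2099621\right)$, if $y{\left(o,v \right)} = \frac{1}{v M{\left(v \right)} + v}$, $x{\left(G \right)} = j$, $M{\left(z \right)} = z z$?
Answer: $\frac{39681418820286205}{11179322492} \approx 3.5495 \cdot 10^{6}$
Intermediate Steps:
$M{\left(z \right)} = z^{2}$
$j = -234$ ($j = 6 \left(-39\right) = -234$)
$x{\left(G \right)} = -234$
$y{\left(o,v \right)} = \frac{1}{v + v^{3}}$ ($y{\left(o,v \right)} = \frac{1}{v v^{2} + v} = \frac{1}{v^{3} + v} = \frac{1}{v + v^{3}}$)
$y{\left(x{\left(17 \right)},m \right)} - \left(-1449916 - 2099621\right) = \frac{1}{2236 + 2236^{3}} - \left(-1449916 - 2099621\right) = \frac{1}{2236 + 11179320256} - -3549537 = \frac{1}{11179322492} + 3549537 = \frac{39681418820286205}{11179322492}$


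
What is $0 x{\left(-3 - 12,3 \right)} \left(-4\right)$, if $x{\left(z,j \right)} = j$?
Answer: $0$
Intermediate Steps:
$0 x{\left(-3 - 12,3 \right)} \left(-4\right) = 0 \cdot 3 \left(-4\right) = 0 \left(-4\right) = 0$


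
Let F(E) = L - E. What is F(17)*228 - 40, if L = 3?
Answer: -3232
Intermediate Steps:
F(E) = 3 - E
F(17)*228 - 40 = (3 - 1*17)*228 - 40 = (3 - 17)*228 - 40 = -14*228 - 40 = -3192 - 40 = -3232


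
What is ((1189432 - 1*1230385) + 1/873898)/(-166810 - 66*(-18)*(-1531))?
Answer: 35788744793/1735245076924 ≈ 0.020625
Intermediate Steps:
((1189432 - 1*1230385) + 1/873898)/(-166810 - 66*(-18)*(-1531)) = ((1189432 - 1230385) + 1/873898)/(-166810 + 1188*(-1531)) = (-40953 + 1/873898)/(-166810 - 1818828) = -35788744793/873898/(-1985638) = -35788744793/873898*(-1/1985638) = 35788744793/1735245076924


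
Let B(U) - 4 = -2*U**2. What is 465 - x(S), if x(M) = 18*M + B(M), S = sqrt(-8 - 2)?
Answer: 441 - 18*I*sqrt(10) ≈ 441.0 - 56.921*I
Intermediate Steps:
S = I*sqrt(10) (S = sqrt(-10) = I*sqrt(10) ≈ 3.1623*I)
B(U) = 4 - 2*U**2
x(M) = 4 - 2*M**2 + 18*M (x(M) = 18*M + (4 - 2*M**2) = 4 - 2*M**2 + 18*M)
465 - x(S) = 465 - (4 - 2*(I*sqrt(10))**2 + 18*(I*sqrt(10))) = 465 - (4 - 2*(-10) + 18*I*sqrt(10)) = 465 - (4 + 20 + 18*I*sqrt(10)) = 465 - (24 + 18*I*sqrt(10)) = 465 + (-24 - 18*I*sqrt(10)) = 441 - 18*I*sqrt(10)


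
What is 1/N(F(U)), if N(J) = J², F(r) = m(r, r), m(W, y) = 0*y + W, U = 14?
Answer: 1/196 ≈ 0.0051020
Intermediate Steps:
m(W, y) = W (m(W, y) = 0 + W = W)
F(r) = r
1/N(F(U)) = 1/(14²) = 1/196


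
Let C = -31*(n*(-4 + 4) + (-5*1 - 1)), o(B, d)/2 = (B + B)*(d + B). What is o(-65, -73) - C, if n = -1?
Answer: 35694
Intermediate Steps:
o(B, d) = 4*B*(B + d) (o(B, d) = 2*((B + B)*(d + B)) = 2*((2*B)*(B + d)) = 2*(2*B*(B + d)) = 4*B*(B + d))
C = 186 (C = -31*(-(-4 + 4) + (-5*1 - 1)) = -31*(-1*0 + (-5 - 1)) = -31*(0 - 6) = -31*(-6) = 186)
o(-65, -73) - C = 4*(-65)*(-65 - 73) - 1*186 = 4*(-65)*(-138) - 186 = 35880 - 186 = 35694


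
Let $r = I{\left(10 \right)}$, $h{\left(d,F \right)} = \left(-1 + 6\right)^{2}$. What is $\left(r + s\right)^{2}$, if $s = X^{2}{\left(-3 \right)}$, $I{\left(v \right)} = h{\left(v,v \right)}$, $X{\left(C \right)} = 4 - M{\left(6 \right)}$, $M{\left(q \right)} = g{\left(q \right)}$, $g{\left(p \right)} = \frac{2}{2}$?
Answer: $1156$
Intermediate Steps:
$g{\left(p \right)} = 1$ ($g{\left(p \right)} = 2 \cdot \frac{1}{2} = 1$)
$M{\left(q \right)} = 1$
$X{\left(C \right)} = 3$ ($X{\left(C \right)} = 4 - 1 = 3$)
$h{\left(d,F \right)} = 25$ ($h{\left(d,F \right)} = 5^{2} = 25$)
$I{\left(v \right)} = 25$
$r = 25$
$s = 9$ ($s = 3^{2} = 9$)
$\left(r + s\right)^{2} = \left(25 + 9\right)^{2} = 34^{2} = 1156$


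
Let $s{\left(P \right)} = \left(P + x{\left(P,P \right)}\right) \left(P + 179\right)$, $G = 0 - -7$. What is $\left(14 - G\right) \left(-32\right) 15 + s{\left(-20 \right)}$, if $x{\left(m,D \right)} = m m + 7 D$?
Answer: $34800$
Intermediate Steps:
$G = 7$ ($G = 0 + 7 = 7$)
$x{\left(m,D \right)} = m^{2} + 7 D$
$s{\left(P \right)} = \left(179 + P\right) \left(P^{2} + 8 P\right)$ ($s{\left(P \right)} = \left(P + \left(P^{2} + 7 P\right)\right) \left(P + 179\right) = \left(P^{2} + 8 P\right) \left(179 + P\right) = \left(179 + P\right) \left(P^{2} + 8 P\right)$)
$\left(14 - G\right) \left(-32\right) 15 + s{\left(-20 \right)} = \left(14 - 7\right) \left(-32\right) 15 - 20 \left(1432 + \left(-20\right)^{2} + 187 \left(-20\right)\right) = \left(14 - 7\right) \left(-32\right) 15 - 20 \left(1432 + 400 - 3740\right) = 7 \left(-32\right) 15 - -38160 = \left(-224\right) 15 + 38160 = -3360 + 38160 = 34800$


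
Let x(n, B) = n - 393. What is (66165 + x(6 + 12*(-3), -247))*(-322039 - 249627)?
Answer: -37582466172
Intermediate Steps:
x(n, B) = -393 + n
(66165 + x(6 + 12*(-3), -247))*(-322039 - 249627) = (66165 + (-393 + (6 + 12*(-3))))*(-322039 - 249627) = (66165 + (-393 + (6 - 36)))*(-571666) = (66165 + (-393 - 30))*(-571666) = (66165 - 423)*(-571666) = 65742*(-571666) = -37582466172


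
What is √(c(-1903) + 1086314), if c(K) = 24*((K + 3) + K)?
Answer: √995042 ≈ 997.52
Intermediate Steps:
c(K) = 72 + 48*K (c(K) = 24*((3 + K) + K) = 24*(3 + 2*K) = 72 + 48*K)
√(c(-1903) + 1086314) = √((72 + 48*(-1903)) + 1086314) = √((72 - 91344) + 1086314) = √(-91272 + 1086314) = √995042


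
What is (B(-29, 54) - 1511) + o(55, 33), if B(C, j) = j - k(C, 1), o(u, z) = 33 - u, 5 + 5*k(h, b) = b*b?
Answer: -7391/5 ≈ -1478.2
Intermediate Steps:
k(h, b) = -1 + b²/5 (k(h, b) = -1 + (b*b)/5 = -1 + b²/5)
B(C, j) = ⅘ + j (B(C, j) = j - (-1 + (⅕)*1²) = j - (-1 + (⅕)*1) = j - (-1 + ⅕) = j - 1*(-⅘) = j + ⅘ = ⅘ + j)
(B(-29, 54) - 1511) + o(55, 33) = ((⅘ + 54) - 1511) + (33 - 1*55) = (274/5 - 1511) + (33 - 55) = -7281/5 - 22 = -7391/5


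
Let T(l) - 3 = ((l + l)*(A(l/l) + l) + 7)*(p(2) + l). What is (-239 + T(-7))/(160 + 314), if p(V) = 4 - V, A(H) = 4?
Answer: -481/474 ≈ -1.0148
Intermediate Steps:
T(l) = 3 + (2 + l)*(7 + 2*l*(4 + l)) (T(l) = 3 + ((l + l)*(4 + l) + 7)*((4 - 1*2) + l) = 3 + ((2*l)*(4 + l) + 7)*((4 - 2) + l) = 3 + (2*l*(4 + l) + 7)*(2 + l) = 3 + (7 + 2*l*(4 + l))*(2 + l) = 3 + (2 + l)*(7 + 2*l*(4 + l)))
(-239 + T(-7))/(160 + 314) = (-239 + (17 + 2*(-7)³ + 12*(-7)² + 23*(-7)))/(160 + 314) = (-239 + (17 + 2*(-343) + 12*49 - 161))/474 = (-239 + (17 - 686 + 588 - 161))*(1/474) = (-239 - 242)*(1/474) = -481*1/474 = -481/474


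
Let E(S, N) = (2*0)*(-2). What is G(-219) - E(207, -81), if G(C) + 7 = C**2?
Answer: 47954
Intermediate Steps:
G(C) = -7 + C**2
E(S, N) = 0 (E(S, N) = 0*(-2) = 0)
G(-219) - E(207, -81) = (-7 + (-219)**2) - 1*0 = (-7 + 47961) + 0 = 47954 + 0 = 47954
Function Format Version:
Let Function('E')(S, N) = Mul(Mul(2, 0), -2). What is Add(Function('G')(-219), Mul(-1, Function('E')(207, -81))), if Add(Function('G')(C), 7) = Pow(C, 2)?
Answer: 47954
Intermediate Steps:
Function('G')(C) = Add(-7, Pow(C, 2))
Function('E')(S, N) = 0 (Function('E')(S, N) = Mul(0, -2) = 0)
Add(Function('G')(-219), Mul(-1, Function('E')(207, -81))) = Add(Add(-7, Pow(-219, 2)), Mul(-1, 0)) = Add(Add(-7, 47961), 0) = Add(47954, 0) = 47954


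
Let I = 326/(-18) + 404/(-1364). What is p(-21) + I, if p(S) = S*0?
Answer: -56492/3069 ≈ -18.407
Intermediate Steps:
I = -56492/3069 (I = 326*(-1/18) + 404*(-1/1364) = -163/9 - 101/341 = -56492/3069 ≈ -18.407)
p(S) = 0
p(-21) + I = 0 - 56492/3069 = -56492/3069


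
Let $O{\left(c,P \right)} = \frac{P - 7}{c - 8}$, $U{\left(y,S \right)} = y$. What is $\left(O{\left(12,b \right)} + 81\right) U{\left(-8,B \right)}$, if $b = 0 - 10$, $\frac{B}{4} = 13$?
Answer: $-614$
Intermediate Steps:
$B = 52$ ($B = 4 \cdot 13 = 52$)
$b = -10$ ($b = 0 - 10 = -10$)
$O{\left(c,P \right)} = \frac{-7 + P}{-8 + c}$
$\left(O{\left(12,b \right)} + 81\right) U{\left(-8,B \right)} = \left(\frac{-7 - 10}{-8 + 12} + 81\right) \left(-8\right) = \left(\frac{1}{4} \left(-17\right) + 81\right) \left(-8\right) = \left(- \frac{17}{4} + 81\right) \left(-8\right) = \frac{307}{4} \left(-8\right) = -614$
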